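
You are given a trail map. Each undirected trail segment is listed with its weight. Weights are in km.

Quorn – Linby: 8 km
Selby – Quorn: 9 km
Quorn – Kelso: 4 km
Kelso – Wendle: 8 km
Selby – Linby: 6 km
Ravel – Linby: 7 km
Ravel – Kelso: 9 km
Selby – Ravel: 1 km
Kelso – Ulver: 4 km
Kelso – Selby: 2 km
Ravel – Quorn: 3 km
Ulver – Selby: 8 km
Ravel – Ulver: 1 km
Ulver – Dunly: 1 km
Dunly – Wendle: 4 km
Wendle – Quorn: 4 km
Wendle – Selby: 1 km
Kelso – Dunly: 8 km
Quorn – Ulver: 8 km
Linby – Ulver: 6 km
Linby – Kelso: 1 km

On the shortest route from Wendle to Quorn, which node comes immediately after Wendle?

Quorn

Candidate routes:
Wendle–Selby–Ravel–Quorn: 1+1+3 = 5
Wendle–Quorn: 4 = 4
Wendle–Selby–Kelso–Quorn: 1+2+4 = 7
Cheapest is Wendle–Quorn at 4 km.
So from Wendle the first move is to Quorn.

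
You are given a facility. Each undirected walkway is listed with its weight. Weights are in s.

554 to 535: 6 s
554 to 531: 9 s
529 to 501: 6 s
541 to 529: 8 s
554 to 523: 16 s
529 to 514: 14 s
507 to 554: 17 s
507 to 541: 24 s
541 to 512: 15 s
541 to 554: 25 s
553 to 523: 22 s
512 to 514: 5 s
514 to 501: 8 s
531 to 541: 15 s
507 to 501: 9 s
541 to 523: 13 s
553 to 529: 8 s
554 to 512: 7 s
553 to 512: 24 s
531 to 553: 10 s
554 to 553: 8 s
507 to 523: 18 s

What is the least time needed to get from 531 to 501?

Settle nodes by increasing distance from 531:
531: 0
554: 9  (via 531)
553: 10  (via 531)
535: 15  (via 554)
541: 15  (via 531)
512: 16  (via 554)
529: 18  (via 553)
514: 21  (via 512)
501: 24  (via 529)
Shortest route: 531–553–529–501 = 24 s.

24 s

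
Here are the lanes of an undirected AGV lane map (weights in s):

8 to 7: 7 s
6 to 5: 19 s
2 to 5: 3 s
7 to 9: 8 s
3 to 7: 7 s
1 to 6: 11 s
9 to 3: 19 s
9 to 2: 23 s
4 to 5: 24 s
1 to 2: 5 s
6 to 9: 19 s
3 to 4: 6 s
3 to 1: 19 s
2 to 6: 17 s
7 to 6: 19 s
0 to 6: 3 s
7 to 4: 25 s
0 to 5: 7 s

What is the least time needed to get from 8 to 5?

36 s

Shortest distances from 8:
8: 0
7: 7  (via 8)
3: 14  (via 7)
9: 15  (via 7)
4: 20  (via 3)
6: 26  (via 7)
0: 29  (via 6)
1: 33  (via 3)
5: 36  (via 0)
Shortest route: 8 → 7 → 6 → 0 → 5 = 36 s.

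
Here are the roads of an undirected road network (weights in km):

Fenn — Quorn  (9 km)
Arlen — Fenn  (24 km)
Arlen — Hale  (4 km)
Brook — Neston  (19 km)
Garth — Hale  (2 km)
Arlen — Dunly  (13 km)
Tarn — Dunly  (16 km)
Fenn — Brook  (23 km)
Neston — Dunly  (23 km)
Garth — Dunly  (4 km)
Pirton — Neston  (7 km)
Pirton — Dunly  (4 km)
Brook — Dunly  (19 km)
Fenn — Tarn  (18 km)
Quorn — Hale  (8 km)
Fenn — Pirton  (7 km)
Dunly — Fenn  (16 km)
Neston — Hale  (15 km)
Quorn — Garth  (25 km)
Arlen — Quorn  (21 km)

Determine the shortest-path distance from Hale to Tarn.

22 km

Settle nodes by increasing distance from Hale:
Hale: 0
Garth: 2  (via Hale)
Arlen: 4  (via Hale)
Dunly: 6  (via Garth)
Quorn: 8  (via Hale)
Pirton: 10  (via Dunly)
Neston: 15  (via Hale)
Fenn: 17  (via Quorn)
Tarn: 22  (via Dunly)
Shortest route: Hale → Garth → Dunly → Tarn = 22 km.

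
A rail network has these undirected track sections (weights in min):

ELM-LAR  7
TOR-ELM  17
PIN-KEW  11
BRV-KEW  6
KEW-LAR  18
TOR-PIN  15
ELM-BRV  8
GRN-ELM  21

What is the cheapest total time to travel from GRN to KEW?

35 min

Candidate routes:
GRN → ELM → LAR → KEW: 21+7+18 = 46
GRN → ELM → TOR → PIN → KEW: 21+17+15+11 = 64
GRN → ELM → BRV → KEW: 21+8+6 = 35
The minimum is 35 min via GRN → ELM → BRV → KEW.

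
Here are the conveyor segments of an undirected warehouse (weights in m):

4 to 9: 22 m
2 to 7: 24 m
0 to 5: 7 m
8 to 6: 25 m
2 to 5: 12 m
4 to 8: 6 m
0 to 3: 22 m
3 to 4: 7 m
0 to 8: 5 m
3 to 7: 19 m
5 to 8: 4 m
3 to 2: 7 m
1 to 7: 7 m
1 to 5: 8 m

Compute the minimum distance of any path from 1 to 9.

Compare a few routes:
1–5–8–4–9: 8+4+6+22 = 40
1–7–3–4–9: 7+19+7+22 = 55
1–5–0–8–4–9: 8+7+5+6+22 = 48
The minimum is 40 m via 1–5–8–4–9.

40 m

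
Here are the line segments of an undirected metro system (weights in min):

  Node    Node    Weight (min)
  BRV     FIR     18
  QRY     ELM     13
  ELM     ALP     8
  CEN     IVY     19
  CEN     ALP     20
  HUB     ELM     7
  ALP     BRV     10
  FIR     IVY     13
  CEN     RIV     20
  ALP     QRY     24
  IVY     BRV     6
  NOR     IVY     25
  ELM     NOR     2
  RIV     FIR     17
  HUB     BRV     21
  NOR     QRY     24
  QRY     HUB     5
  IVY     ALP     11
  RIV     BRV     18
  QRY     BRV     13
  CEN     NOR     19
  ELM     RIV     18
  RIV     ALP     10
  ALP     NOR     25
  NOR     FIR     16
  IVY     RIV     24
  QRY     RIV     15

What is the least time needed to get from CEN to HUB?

28 min

Compare a few routes:
CEN - NOR - ELM - QRY - HUB: 19+2+13+5 = 39
CEN - ALP - ELM - HUB: 20+8+7 = 35
CEN - NOR - ELM - HUB: 19+2+7 = 28
Cheapest is CEN - NOR - ELM - HUB at 28 min.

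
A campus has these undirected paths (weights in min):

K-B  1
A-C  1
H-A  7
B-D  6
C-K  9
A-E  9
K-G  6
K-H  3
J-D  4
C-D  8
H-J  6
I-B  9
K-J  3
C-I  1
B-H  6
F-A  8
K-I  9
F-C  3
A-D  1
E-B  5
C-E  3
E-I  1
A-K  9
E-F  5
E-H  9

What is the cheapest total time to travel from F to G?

Settle nodes by increasing distance from F:
F: 0
C: 3  (via F)
A: 4  (via C)
I: 4  (via C)
D: 5  (via A)
E: 5  (via F)
J: 9  (via D)
B: 10  (via E)
H: 11  (via A)
K: 11  (via B)
G: 17  (via K)
Shortest route: F–E–B–K–G = 17 min.

17 min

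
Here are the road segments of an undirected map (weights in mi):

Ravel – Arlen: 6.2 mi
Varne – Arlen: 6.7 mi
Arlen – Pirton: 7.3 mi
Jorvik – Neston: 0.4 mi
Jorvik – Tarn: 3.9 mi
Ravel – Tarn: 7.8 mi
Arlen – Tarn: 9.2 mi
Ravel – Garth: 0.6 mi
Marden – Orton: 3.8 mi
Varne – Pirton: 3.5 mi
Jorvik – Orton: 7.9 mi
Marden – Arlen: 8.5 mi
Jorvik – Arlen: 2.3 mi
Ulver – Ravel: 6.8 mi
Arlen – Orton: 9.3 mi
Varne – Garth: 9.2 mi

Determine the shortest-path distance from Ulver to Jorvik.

Running Dijkstra from Ulver:
Ulver: 0
Ravel: 6.8  (via Ulver)
Garth: 7.4  (via Ravel)
Arlen: 13  (via Ravel)
Tarn: 14.6  (via Ravel)
Jorvik: 15.3  (via Arlen)
Shortest route: Ulver → Ravel → Arlen → Jorvik = 15.3 mi.

15.3 mi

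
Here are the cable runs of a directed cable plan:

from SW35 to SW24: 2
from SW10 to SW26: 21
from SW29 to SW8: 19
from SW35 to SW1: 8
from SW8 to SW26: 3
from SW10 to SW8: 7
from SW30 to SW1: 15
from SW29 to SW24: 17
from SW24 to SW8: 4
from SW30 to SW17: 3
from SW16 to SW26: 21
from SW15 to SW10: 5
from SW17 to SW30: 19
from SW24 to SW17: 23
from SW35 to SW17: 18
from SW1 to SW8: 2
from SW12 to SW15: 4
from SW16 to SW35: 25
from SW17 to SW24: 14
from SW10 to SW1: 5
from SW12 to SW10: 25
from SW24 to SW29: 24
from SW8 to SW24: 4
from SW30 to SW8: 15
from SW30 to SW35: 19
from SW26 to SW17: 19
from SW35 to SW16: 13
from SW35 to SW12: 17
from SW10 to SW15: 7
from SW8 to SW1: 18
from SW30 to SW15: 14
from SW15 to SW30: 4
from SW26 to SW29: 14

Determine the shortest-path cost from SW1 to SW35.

Enumerating some paths:
SW1–SW8–SW26–SW17–SW30–SW35: 2+3+19+19+19 = 62
SW1–SW8–SW24–SW17–SW30–SW35: 2+4+23+19+19 = 67
SW1–SW8–SW26–SW29–SW24–SW17–SW30–SW35: 2+3+14+17+23+19+19 = 97
The minimum is 62 via SW1–SW8–SW26–SW17–SW30–SW35.

62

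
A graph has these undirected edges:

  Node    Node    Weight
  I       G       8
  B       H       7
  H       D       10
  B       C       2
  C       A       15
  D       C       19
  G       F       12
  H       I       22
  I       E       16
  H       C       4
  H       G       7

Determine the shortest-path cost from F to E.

36

Compare a few routes:
F–G–I–E: 12+8+16 = 36
F–G–H–I–E: 12+7+22+16 = 57
The minimum is 36 via F–G–I–E.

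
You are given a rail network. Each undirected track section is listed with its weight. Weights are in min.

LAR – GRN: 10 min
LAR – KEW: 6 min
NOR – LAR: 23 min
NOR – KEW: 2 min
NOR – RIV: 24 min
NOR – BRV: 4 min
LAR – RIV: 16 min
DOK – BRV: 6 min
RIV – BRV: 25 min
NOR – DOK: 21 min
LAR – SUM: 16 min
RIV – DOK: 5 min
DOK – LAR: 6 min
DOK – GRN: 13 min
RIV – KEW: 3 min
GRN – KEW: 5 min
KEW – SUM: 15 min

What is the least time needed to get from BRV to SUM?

21 min

Compare a few routes:
BRV - DOK - LAR - SUM: 6+6+16 = 28
BRV - DOK - RIV - KEW - SUM: 6+5+3+15 = 29
BRV - NOR - KEW - SUM: 4+2+15 = 21
BRV - NOR - KEW - LAR - SUM: 4+2+6+16 = 28
Cheapest is BRV - NOR - KEW - SUM at 21 min.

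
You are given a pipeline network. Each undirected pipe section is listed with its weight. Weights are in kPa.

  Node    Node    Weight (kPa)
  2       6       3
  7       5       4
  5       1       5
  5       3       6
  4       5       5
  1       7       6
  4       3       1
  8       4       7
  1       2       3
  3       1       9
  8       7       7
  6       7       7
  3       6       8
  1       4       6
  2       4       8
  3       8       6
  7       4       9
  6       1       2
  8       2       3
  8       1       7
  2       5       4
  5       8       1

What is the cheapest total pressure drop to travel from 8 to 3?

6 kPa

Enumerating some paths:
8 → 5 → 4 → 3: 1+5+1 = 7
8 → 3: 6 = 6
Cheapest is 8 → 3 at 6 kPa.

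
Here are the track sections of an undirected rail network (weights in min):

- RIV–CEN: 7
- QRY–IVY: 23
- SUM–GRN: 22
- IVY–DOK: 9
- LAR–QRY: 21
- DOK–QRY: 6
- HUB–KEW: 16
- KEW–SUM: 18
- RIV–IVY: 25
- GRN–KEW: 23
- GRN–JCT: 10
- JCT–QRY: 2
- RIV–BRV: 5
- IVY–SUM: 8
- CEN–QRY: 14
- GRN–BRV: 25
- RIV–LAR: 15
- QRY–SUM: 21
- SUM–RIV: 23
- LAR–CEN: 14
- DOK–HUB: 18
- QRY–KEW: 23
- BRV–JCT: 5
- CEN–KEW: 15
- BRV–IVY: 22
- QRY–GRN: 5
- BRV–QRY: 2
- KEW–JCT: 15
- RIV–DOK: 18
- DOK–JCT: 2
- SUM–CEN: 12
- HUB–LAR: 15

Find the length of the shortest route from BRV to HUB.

24 min

Compare a few routes:
BRV → QRY → JCT → DOK → HUB: 2+2+2+18 = 24
BRV → JCT → DOK → HUB: 5+2+18 = 25
Cheapest is BRV → QRY → JCT → DOK → HUB at 24 min.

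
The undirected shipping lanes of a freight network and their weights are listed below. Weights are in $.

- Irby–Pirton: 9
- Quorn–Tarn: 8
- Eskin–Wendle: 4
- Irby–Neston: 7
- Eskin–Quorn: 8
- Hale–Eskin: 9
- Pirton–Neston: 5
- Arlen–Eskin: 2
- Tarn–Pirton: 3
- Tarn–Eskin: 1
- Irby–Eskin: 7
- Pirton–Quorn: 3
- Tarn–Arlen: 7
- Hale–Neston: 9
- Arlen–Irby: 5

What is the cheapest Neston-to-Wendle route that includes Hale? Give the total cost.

$22

Shortest Neston→Hale: Neston → Hale = 9
Shortest Hale→Wendle: Hale → Eskin → Wendle = 13
Total via Hale: 9 + 13 = $22.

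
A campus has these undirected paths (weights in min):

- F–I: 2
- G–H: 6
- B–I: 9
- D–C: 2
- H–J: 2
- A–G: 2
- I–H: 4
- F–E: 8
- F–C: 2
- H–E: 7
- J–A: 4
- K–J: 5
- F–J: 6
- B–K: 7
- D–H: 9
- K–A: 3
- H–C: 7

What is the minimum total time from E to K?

14 min

Settle nodes by increasing distance from E:
E: 0
H: 7  (via E)
F: 8  (via E)
J: 9  (via H)
C: 10  (via F)
I: 10  (via F)
D: 12  (via C)
A: 13  (via J)
G: 13  (via H)
K: 14  (via J)
Shortest route: E → H → J → K = 14 min.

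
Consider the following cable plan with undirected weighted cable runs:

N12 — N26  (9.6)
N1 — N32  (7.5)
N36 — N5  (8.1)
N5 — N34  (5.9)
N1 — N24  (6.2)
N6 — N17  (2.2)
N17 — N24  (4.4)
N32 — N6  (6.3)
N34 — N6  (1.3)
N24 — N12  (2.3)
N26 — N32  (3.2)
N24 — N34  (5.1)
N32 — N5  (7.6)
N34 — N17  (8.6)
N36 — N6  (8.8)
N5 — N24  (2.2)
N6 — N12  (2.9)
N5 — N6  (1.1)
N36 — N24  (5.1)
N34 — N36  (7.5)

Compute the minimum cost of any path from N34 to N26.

Compare a few routes:
N34–N6–N32–N26: 1.3+6.3+3.2 = 10.8
N34–N6–N5–N32–N26: 1.3+1.1+7.6+3.2 = 13.2
Cheapest is N34–N6–N32–N26 at 10.8.

10.8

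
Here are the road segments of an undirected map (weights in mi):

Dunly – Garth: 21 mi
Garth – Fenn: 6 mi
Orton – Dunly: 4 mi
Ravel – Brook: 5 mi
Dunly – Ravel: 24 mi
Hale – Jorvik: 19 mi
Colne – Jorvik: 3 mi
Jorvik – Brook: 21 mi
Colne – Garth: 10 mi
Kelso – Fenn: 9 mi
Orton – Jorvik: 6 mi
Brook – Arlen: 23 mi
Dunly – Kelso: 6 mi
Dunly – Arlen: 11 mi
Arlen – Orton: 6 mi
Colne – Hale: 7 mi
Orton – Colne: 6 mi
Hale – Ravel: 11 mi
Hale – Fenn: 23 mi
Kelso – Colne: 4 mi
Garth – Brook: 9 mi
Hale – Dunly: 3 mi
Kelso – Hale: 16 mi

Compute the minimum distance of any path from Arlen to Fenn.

Compare a few routes:
Arlen - Orton - Dunly - Kelso - Fenn: 6+4+6+9 = 25
Arlen - Dunly - Kelso - Fenn: 11+6+9 = 26
The minimum is 25 mi via Arlen - Orton - Dunly - Kelso - Fenn.

25 mi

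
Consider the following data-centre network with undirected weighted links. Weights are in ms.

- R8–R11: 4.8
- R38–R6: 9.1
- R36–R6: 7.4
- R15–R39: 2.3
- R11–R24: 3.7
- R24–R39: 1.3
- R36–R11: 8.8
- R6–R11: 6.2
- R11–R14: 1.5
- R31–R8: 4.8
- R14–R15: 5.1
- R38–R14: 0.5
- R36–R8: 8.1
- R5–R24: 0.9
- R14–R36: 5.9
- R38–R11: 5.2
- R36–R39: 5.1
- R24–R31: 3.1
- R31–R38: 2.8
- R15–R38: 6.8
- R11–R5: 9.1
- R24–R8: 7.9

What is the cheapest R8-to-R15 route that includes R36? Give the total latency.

15.5 ms

Shortest R8→R36: R8–R36 = 8.1
Shortest R36→R15: R36–R39–R15 = 7.4
Total via R36: 8.1 + 7.4 = 15.5 ms.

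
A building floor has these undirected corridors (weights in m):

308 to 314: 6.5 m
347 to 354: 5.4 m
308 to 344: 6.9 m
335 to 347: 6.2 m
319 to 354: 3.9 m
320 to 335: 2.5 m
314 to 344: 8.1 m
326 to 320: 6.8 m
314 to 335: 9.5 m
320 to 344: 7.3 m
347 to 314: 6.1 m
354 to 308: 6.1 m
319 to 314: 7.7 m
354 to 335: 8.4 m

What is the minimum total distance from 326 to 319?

21.6 m

Settle nodes by increasing distance from 326:
326: 0
320: 6.8  (via 326)
335: 9.3  (via 320)
344: 14.1  (via 320)
347: 15.5  (via 335)
354: 17.7  (via 335)
314: 18.8  (via 335)
308: 21  (via 344)
319: 21.6  (via 354)
Shortest route: 326–320–335–354–319 = 21.6 m.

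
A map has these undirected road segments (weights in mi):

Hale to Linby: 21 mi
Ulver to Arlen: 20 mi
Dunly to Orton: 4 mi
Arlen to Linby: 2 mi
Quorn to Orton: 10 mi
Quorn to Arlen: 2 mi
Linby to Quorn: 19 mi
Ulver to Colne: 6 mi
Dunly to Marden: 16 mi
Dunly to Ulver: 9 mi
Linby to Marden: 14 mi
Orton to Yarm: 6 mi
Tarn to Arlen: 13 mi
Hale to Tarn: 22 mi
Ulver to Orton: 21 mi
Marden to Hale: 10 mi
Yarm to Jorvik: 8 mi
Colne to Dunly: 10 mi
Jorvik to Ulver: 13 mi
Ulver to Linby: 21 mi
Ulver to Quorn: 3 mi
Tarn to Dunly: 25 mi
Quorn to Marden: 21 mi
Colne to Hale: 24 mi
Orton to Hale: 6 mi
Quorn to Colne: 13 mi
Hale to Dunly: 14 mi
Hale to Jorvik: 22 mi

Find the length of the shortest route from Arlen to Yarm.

18 mi

Candidate routes:
Arlen–Quorn–Orton–Yarm: 2+10+6 = 18
Arlen–Quorn–Ulver–Dunly–Orton–Yarm: 2+3+9+4+6 = 24
Cheapest is Arlen–Quorn–Orton–Yarm at 18 mi.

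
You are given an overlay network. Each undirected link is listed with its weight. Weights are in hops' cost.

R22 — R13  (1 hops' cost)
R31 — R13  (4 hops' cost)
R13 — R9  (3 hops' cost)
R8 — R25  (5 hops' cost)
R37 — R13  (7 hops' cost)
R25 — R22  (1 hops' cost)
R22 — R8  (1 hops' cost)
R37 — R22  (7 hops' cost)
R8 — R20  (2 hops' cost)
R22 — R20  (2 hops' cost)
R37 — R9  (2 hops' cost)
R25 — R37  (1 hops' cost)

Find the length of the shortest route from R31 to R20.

Enumerating some paths:
R31 → R13 → R22 → R8 → R20: 4+1+1+2 = 8
R31 → R13 → R22 → R20: 4+1+2 = 7
Cheapest is R31 → R13 → R22 → R20 at 7 hops' cost.

7 hops' cost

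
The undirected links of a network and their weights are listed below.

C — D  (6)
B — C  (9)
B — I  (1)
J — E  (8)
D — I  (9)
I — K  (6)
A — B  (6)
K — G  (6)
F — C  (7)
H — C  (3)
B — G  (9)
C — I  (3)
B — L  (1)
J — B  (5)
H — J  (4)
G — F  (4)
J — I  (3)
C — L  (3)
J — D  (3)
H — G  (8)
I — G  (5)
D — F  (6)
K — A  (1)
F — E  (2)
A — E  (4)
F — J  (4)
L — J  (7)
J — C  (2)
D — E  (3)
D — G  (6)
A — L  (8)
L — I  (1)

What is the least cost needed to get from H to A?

13

Settle nodes by increasing distance from H:
H: 0
C: 3  (via H)
J: 4  (via H)
I: 6  (via C)
L: 6  (via C)
B: 7  (via I)
D: 7  (via J)
F: 8  (via J)
G: 8  (via H)
E: 10  (via D)
K: 12  (via I)
A: 13  (via B)
Shortest route: H–C–I–B–A = 13.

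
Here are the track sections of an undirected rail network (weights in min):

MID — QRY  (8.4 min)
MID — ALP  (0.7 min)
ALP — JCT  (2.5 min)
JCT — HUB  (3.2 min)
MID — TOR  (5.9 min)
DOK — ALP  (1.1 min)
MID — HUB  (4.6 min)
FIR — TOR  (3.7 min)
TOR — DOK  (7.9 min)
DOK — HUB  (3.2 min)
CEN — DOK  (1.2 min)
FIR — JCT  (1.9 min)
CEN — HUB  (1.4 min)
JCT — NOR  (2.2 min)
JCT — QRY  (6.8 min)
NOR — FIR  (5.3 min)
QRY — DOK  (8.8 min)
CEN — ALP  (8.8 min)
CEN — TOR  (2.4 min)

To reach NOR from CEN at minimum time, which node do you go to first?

HUB

Enumerating some paths:
CEN → DOK → ALP → JCT → NOR: 1.2+1.1+2.5+2.2 = 7
CEN → HUB → JCT → NOR: 1.4+3.2+2.2 = 6.8
CEN → DOK → HUB → JCT → NOR: 1.2+3.2+3.2+2.2 = 9.8
The minimum is 6.8 min via CEN → HUB → JCT → NOR.
So from CEN the first move is to HUB.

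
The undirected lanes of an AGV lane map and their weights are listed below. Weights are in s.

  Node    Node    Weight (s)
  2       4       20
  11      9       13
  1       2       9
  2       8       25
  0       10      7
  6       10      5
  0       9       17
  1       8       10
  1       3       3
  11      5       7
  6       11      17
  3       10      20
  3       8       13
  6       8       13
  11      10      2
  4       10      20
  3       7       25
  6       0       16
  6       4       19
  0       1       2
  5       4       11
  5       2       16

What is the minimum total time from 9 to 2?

Settle nodes by increasing distance from 9:
9: 0
11: 13  (via 9)
10: 15  (via 11)
0: 17  (via 9)
1: 19  (via 0)
5: 20  (via 11)
6: 20  (via 10)
3: 22  (via 1)
2: 28  (via 1)
Shortest route: 9–0–1–2 = 28 s.

28 s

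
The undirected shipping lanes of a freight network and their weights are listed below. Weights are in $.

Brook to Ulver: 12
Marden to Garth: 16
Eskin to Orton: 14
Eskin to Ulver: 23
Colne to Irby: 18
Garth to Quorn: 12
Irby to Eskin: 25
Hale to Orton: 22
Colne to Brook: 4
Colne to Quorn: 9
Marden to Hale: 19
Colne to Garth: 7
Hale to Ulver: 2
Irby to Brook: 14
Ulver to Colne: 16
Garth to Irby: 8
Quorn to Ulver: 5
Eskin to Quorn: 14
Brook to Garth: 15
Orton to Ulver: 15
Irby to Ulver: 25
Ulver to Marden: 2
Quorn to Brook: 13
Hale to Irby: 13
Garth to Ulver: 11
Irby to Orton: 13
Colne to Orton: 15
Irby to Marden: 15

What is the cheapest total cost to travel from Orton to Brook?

$19

Candidate routes:
Orton → Colne → Brook: 15+4 = 19
Orton → Irby → Garth → Colne → Brook: 13+8+7+4 = 32
Orton → Ulver → Brook: 15+12 = 27
Orton → Irby → Brook: 13+14 = 27
Cheapest is Orton → Colne → Brook at $19.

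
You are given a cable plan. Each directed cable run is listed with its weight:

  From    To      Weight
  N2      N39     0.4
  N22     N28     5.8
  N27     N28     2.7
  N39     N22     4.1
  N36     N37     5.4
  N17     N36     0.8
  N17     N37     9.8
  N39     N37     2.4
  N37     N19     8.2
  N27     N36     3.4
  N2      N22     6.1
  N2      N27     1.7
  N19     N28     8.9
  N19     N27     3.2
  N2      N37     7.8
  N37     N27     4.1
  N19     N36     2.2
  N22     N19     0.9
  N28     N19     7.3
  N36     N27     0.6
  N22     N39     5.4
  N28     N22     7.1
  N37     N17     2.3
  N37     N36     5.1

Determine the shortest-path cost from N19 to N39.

18

Candidate routes:
N19–N36–N27–N28–N22–N39: 2.2+0.6+2.7+7.1+5.4 = 18
N19–N27–N28–N22–N39: 3.2+2.7+7.1+5.4 = 18.4
Cheapest is N19–N36–N27–N28–N22–N39 at 18.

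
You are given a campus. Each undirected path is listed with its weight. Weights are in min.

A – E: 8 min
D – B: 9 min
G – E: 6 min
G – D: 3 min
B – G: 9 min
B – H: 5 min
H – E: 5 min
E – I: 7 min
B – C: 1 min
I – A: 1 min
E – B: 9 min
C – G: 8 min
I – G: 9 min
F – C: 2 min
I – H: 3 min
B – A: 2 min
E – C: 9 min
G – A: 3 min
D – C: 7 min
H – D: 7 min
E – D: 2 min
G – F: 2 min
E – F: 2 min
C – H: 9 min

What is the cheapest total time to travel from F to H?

7 min

Shortest distances from F:
F: 0
C: 2  (via F)
E: 2  (via F)
G: 2  (via F)
B: 3  (via C)
D: 4  (via E)
A: 5  (via G)
I: 6  (via A)
H: 7  (via E)
Shortest route: F–E–H = 7 min.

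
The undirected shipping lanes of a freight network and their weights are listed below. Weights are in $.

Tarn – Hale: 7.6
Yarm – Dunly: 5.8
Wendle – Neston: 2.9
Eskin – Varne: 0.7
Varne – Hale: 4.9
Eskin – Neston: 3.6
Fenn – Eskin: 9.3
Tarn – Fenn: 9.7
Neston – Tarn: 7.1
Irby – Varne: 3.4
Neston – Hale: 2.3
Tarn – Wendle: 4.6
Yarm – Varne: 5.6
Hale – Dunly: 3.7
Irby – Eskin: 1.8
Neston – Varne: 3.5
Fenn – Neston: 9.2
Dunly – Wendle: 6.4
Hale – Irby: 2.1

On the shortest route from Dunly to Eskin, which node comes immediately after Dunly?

Hale

Compare a few routes:
Dunly → Hale → Varne → Eskin: 3.7+4.9+0.7 = 9.3
Dunly → Hale → Irby → Eskin: 3.7+2.1+1.8 = 7.6
The minimum is $7.6 via Dunly → Hale → Irby → Eskin.
So from Dunly the first move is to Hale.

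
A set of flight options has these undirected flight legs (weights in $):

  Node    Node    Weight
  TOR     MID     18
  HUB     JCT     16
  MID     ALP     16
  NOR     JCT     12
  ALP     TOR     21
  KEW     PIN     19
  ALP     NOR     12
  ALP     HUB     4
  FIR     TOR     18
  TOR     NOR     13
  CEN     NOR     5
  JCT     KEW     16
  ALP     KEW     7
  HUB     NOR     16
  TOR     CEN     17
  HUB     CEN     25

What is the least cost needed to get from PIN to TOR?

$47

Enumerating some paths:
PIN → KEW → ALP → TOR: 19+7+21 = 47
PIN → KEW → ALP → NOR → TOR: 19+7+12+13 = 51
PIN → KEW → ALP → HUB → NOR → TOR: 19+7+4+16+13 = 59
Cheapest is PIN → KEW → ALP → TOR at $47.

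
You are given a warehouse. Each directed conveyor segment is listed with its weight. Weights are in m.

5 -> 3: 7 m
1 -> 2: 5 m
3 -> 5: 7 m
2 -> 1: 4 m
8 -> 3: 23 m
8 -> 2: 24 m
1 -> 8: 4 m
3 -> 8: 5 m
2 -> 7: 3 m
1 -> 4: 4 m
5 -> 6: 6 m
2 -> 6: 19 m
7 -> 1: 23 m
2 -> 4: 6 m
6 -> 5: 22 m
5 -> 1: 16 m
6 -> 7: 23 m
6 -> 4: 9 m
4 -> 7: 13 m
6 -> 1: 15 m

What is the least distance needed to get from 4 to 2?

Compare a few routes:
4–7–1–8–2: 13+23+4+24 = 64
4–7–1–2: 13+23+5 = 41
The minimum is 41 m via 4–7–1–2.

41 m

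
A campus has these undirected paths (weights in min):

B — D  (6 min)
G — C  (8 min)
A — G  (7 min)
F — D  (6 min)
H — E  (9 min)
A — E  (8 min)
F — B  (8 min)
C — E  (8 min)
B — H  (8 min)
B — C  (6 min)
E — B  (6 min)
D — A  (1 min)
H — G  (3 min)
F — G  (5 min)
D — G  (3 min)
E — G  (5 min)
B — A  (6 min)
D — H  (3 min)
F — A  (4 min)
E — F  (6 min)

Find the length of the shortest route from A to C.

12 min

Enumerating some paths:
A → D → H → G → C: 1+3+3+8 = 15
A → D → B → C: 1+6+6 = 13
A → D → G → C: 1+3+8 = 12
The minimum is 12 min via A → D → G → C.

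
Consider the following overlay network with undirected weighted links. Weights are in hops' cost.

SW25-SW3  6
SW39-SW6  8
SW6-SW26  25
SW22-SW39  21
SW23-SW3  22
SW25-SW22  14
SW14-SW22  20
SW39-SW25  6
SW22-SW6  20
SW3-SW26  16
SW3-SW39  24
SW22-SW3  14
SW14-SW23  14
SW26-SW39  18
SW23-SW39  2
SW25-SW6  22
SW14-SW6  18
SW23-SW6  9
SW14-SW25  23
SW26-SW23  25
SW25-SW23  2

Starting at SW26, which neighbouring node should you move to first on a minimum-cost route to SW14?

Compare a few routes:
SW26–SW39–SW23–SW14: 18+2+14 = 34
SW26–SW39–SW25–SW23–SW14: 18+6+2+14 = 40
SW26–SW3–SW25–SW23–SW14: 16+6+2+14 = 38
SW26–SW23–SW14: 25+14 = 39
Cheapest is SW26–SW39–SW23–SW14 at 34 hops' cost.
So from SW26 the first move is to SW39.

SW39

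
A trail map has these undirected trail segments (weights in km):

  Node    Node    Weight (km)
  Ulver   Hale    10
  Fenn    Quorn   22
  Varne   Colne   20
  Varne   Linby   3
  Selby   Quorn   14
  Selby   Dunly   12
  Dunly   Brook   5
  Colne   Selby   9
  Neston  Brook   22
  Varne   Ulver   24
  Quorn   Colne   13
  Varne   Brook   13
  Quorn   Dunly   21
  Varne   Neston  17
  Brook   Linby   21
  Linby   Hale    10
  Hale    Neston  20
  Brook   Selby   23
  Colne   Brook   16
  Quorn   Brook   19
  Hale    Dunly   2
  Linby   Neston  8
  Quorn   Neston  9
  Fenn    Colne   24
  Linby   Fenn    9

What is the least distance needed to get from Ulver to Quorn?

33 km

Enumerating some paths:
Ulver - Hale - Linby - Neston - Quorn: 10+10+8+9 = 37
Ulver - Hale - Dunly - Selby - Quorn: 10+2+12+14 = 38
Ulver - Hale - Dunly - Brook - Quorn: 10+2+5+19 = 36
Ulver - Hale - Dunly - Quorn: 10+2+21 = 33
Cheapest is Ulver - Hale - Dunly - Quorn at 33 km.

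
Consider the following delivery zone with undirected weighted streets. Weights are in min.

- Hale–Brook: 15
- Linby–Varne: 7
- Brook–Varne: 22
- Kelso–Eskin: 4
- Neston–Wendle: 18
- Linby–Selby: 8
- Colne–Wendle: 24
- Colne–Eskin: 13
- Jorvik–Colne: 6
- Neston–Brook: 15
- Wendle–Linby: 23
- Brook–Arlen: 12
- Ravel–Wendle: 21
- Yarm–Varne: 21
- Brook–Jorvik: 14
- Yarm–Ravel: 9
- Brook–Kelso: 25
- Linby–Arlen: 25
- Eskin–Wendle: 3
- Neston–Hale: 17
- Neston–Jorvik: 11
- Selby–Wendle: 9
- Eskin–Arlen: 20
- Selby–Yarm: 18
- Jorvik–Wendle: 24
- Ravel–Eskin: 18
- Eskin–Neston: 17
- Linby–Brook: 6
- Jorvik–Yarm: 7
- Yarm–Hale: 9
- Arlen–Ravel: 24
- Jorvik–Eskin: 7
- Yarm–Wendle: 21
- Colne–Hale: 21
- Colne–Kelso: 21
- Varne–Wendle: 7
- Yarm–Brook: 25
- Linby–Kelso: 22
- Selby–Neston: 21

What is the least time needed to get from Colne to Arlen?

Running Dijkstra from Colne:
Colne: 0
Jorvik: 6  (via Colne)
Eskin: 13  (via Colne)
Yarm: 13  (via Jorvik)
Wendle: 16  (via Eskin)
Neston: 17  (via Jorvik)
Kelso: 17  (via Eskin)
Brook: 20  (via Jorvik)
Hale: 21  (via Colne)
Ravel: 22  (via Yarm)
Varne: 23  (via Wendle)
Selby: 25  (via Wendle)
Linby: 26  (via Brook)
Arlen: 32  (via Brook)
Shortest route: Colne → Jorvik → Brook → Arlen = 32 min.

32 min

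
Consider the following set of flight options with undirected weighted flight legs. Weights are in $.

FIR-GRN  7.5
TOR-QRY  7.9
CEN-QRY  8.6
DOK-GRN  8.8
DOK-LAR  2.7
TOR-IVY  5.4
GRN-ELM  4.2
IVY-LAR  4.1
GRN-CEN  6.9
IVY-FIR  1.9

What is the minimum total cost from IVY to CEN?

Compare a few routes:
IVY → LAR → DOK → GRN → CEN: 4.1+2.7+8.8+6.9 = 22.5
IVY → TOR → QRY → CEN: 5.4+7.9+8.6 = 21.9
IVY → FIR → GRN → CEN: 1.9+7.5+6.9 = 16.3
The minimum is $16.3 via IVY → FIR → GRN → CEN.

$16.3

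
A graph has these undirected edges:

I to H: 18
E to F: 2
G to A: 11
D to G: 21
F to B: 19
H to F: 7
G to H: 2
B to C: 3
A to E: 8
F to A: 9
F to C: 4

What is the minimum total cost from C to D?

Settle nodes by increasing distance from C:
C: 0
B: 3  (via C)
F: 4  (via C)
E: 6  (via F)
H: 11  (via F)
A: 13  (via F)
G: 13  (via H)
I: 29  (via H)
D: 34  (via G)
Shortest route: C–F–H–G–D = 34.

34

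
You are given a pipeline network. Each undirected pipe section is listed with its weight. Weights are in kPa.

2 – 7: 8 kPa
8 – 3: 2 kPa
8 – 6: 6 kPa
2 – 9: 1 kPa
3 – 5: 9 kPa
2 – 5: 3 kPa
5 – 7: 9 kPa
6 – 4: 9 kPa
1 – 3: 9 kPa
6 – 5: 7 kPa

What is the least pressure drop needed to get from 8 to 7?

Shortest distances from 8:
8: 0
3: 2  (via 8)
6: 6  (via 8)
1: 11  (via 3)
5: 11  (via 3)
2: 14  (via 5)
4: 15  (via 6)
9: 15  (via 2)
7: 20  (via 5)
Shortest route: 8 → 3 → 5 → 7 = 20 kPa.

20 kPa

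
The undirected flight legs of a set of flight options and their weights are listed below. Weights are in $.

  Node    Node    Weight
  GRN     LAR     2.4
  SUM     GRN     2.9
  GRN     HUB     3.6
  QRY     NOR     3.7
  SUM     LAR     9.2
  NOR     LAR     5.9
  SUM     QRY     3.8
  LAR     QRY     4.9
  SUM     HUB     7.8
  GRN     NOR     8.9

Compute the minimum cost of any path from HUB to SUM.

$6.5

Candidate routes:
HUB → GRN → LAR → SUM: 3.6+2.4+9.2 = 15.2
HUB → GRN → LAR → QRY → SUM: 3.6+2.4+4.9+3.8 = 14.7
HUB → SUM: 7.8 = 7.8
HUB → GRN → SUM: 3.6+2.9 = 6.5
The minimum is $6.5 via HUB → GRN → SUM.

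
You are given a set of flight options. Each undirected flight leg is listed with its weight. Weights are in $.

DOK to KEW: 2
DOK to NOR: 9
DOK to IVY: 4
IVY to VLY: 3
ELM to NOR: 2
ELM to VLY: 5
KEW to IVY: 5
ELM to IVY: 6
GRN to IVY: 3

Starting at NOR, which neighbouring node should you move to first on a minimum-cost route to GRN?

ELM

Candidate routes:
NOR → DOK → IVY → GRN: 9+4+3 = 16
NOR → ELM → VLY → IVY → GRN: 2+5+3+3 = 13
NOR → ELM → IVY → GRN: 2+6+3 = 11
Cheapest is NOR → ELM → IVY → GRN at $11.
So from NOR the first move is to ELM.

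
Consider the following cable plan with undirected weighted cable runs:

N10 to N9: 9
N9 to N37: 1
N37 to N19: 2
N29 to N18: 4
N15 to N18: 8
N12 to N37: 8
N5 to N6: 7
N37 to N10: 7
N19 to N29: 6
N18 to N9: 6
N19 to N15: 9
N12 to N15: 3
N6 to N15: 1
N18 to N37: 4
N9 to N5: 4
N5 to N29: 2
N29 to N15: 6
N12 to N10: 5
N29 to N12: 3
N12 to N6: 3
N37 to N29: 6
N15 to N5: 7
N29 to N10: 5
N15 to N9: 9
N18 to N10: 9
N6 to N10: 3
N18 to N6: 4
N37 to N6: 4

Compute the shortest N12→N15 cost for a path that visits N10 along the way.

9

Best N12 to N10: N12 → N10 costing 5
Best N10 to N15: N10 → N6 → N15 costing 4
Total via N10: 5 + 4 = 9.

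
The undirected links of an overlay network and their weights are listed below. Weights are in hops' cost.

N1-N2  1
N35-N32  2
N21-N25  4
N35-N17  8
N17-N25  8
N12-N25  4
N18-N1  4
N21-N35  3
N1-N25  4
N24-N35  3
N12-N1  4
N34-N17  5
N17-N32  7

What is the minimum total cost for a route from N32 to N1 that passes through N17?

Shortest N32→N17: N32–N17 = 7
Best N17 to N1: N17–N25–N1 costing 12
Total via N17: 7 + 12 = 19 hops' cost.

19 hops' cost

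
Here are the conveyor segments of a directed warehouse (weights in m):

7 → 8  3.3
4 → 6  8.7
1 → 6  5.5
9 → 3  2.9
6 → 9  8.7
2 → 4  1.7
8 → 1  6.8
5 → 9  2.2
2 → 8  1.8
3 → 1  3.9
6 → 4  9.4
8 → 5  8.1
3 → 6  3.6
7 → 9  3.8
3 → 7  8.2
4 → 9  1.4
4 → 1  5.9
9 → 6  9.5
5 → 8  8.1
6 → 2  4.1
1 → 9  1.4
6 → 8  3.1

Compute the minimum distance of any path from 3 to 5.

Candidate routes:
3 → 6 → 2 → 8 → 5: 3.6+4.1+1.8+8.1 = 17.6
3 → 7 → 8 → 5: 8.2+3.3+8.1 = 19.6
3 → 6 → 8 → 5: 3.6+3.1+8.1 = 14.8
The minimum is 14.8 m via 3 → 6 → 8 → 5.

14.8 m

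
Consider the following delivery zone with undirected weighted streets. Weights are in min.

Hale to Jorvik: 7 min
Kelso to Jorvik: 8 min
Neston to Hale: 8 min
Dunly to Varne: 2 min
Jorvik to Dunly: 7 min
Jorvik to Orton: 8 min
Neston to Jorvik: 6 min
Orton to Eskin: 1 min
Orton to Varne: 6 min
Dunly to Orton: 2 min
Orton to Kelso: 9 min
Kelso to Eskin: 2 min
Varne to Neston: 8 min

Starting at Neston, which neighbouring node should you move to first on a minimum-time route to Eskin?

Varne

Enumerating some paths:
Neston–Varne–Orton–Eskin: 8+6+1 = 15
Neston–Varne–Dunly–Orton–Eskin: 8+2+2+1 = 13
The minimum is 13 min via Neston–Varne–Dunly–Orton–Eskin.
So from Neston the first move is to Varne.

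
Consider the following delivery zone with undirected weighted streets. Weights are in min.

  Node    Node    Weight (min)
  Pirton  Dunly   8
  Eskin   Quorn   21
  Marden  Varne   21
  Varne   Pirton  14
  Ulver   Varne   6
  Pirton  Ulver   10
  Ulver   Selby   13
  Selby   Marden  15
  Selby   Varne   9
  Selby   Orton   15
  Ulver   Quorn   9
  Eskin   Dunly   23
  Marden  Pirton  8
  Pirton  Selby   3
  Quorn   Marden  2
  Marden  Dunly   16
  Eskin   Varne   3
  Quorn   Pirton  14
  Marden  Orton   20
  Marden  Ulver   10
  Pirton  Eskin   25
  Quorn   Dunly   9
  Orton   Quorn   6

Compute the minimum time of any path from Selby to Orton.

Settle nodes by increasing distance from Selby:
Selby: 0
Pirton: 3  (via Selby)
Varne: 9  (via Selby)
Marden: 11  (via Pirton)
Dunly: 11  (via Pirton)
Eskin: 12  (via Varne)
Ulver: 13  (via Selby)
Quorn: 13  (via Marden)
Orton: 15  (via Selby)
Shortest route: Selby–Orton = 15 min.

15 min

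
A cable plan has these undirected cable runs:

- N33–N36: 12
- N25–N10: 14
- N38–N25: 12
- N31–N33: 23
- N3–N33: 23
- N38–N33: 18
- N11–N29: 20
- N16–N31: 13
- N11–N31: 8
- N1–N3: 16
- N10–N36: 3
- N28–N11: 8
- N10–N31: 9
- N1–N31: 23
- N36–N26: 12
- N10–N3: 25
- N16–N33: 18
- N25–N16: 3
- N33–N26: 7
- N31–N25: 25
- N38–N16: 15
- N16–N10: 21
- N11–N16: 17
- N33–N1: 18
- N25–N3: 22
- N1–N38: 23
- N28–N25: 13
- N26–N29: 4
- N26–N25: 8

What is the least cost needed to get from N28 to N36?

28

Settle nodes by increasing distance from N28:
N28: 0
N11: 8  (via N28)
N25: 13  (via N28)
N31: 16  (via N11)
N16: 16  (via N25)
N26: 21  (via N25)
N10: 25  (via N31)
N29: 25  (via N26)
N38: 25  (via N25)
N33: 28  (via N26)
N36: 28  (via N10)
Shortest route: N28–N11–N31–N10–N36 = 28.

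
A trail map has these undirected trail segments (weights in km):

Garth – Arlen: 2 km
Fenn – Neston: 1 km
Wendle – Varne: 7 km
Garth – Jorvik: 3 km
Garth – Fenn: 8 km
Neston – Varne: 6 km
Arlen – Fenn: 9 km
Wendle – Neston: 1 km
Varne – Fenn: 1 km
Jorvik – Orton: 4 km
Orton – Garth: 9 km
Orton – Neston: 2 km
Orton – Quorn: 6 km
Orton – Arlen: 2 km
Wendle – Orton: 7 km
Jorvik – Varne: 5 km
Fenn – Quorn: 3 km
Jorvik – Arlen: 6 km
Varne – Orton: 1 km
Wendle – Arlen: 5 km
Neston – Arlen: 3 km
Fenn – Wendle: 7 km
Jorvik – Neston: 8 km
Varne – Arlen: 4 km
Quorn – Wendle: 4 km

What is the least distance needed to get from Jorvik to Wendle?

7 km

Settle nodes by increasing distance from Jorvik:
Jorvik: 0
Garth: 3  (via Jorvik)
Orton: 4  (via Jorvik)
Varne: 5  (via Jorvik)
Arlen: 5  (via Garth)
Fenn: 6  (via Varne)
Neston: 6  (via Orton)
Wendle: 7  (via Neston)
Shortest route: Jorvik → Orton → Neston → Wendle = 7 km.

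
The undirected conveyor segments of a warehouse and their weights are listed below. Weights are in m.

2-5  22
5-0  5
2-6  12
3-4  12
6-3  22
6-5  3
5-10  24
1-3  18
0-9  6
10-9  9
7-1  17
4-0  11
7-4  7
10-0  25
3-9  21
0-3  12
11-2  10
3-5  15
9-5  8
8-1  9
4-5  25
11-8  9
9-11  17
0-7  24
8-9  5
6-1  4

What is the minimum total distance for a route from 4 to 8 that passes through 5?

29 m

Shortest 4→5: 4–0–5 = 16
Shortest 5→8: 5–9–8 = 13
Total via 5: 16 + 13 = 29 m.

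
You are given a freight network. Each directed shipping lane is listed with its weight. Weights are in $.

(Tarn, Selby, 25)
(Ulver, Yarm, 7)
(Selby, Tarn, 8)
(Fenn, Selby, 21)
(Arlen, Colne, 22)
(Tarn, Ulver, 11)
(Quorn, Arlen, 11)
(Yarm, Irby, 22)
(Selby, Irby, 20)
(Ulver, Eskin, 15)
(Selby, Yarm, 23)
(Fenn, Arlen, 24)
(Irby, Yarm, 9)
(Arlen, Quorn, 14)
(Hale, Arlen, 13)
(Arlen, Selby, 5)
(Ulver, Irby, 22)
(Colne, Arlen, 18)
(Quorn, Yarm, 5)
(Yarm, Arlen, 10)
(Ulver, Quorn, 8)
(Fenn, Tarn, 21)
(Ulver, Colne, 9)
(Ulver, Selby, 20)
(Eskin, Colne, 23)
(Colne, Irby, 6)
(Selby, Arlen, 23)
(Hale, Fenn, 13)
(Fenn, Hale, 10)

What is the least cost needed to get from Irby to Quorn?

$33

Compare a few routes:
Irby → Yarm → Arlen → Selby → Tarn → Ulver → Quorn: 9+10+5+8+11+8 = 51
Irby → Yarm → Arlen → Quorn: 9+10+14 = 33
Cheapest is Irby → Yarm → Arlen → Quorn at $33.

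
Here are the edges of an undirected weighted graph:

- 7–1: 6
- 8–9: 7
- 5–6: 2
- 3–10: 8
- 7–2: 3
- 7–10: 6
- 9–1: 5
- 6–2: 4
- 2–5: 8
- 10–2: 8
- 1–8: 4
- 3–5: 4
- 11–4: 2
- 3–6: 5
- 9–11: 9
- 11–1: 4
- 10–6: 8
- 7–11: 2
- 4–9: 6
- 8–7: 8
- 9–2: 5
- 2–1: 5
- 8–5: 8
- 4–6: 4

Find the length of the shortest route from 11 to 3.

11

Running Dijkstra from 11:
11: 0
4: 2  (via 11)
7: 2  (via 11)
1: 4  (via 11)
2: 5  (via 7)
6: 6  (via 4)
5: 8  (via 6)
8: 8  (via 1)
9: 8  (via 4)
10: 8  (via 7)
3: 11  (via 6)
Shortest route: 11 → 4 → 6 → 3 = 11.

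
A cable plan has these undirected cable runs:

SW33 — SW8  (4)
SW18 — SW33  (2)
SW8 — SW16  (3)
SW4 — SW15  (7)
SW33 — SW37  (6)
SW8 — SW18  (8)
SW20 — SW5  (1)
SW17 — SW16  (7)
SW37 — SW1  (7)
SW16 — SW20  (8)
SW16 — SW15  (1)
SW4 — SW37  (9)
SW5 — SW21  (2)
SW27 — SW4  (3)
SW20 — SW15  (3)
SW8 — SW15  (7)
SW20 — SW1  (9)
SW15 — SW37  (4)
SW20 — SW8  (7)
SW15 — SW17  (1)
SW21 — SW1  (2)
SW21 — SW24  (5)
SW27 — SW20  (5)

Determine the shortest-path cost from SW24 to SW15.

Enumerating some paths:
SW24–SW21–SW5–SW20–SW15: 5+2+1+3 = 11
SW24–SW21–SW5–SW20–SW16–SW15: 5+2+1+8+1 = 17
The minimum is 11 via SW24–SW21–SW5–SW20–SW15.

11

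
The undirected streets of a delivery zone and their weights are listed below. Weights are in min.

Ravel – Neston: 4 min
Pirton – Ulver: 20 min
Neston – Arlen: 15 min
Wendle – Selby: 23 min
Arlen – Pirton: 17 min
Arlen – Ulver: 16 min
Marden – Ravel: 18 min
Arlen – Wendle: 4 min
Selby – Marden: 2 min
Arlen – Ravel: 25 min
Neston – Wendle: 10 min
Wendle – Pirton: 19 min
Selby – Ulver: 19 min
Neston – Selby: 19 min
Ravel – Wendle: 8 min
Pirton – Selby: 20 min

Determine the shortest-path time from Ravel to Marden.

Running Dijkstra from Ravel:
Ravel: 0
Neston: 4  (via Ravel)
Wendle: 8  (via Ravel)
Arlen: 12  (via Wendle)
Marden: 18  (via Ravel)
Shortest route: Ravel–Marden = 18 min.

18 min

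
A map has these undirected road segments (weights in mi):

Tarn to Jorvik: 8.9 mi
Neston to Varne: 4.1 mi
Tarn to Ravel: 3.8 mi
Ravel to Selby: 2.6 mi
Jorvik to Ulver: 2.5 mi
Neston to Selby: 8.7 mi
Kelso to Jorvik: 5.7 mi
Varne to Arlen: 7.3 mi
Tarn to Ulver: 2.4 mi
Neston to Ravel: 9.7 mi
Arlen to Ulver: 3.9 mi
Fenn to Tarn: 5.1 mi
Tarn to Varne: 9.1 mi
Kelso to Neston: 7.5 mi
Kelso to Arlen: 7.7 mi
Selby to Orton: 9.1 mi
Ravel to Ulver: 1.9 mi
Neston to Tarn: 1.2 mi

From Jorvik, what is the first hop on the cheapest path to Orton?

Candidate routes:
Jorvik → Ulver → Ravel → Selby → Orton: 2.5+1.9+2.6+9.1 = 16.1
Jorvik → Ulver → Tarn → Ravel → Selby → Orton: 2.5+2.4+3.8+2.6+9.1 = 20.4
The minimum is 16.1 mi via Jorvik → Ulver → Ravel → Selby → Orton.
So from Jorvik the first move is to Ulver.

Ulver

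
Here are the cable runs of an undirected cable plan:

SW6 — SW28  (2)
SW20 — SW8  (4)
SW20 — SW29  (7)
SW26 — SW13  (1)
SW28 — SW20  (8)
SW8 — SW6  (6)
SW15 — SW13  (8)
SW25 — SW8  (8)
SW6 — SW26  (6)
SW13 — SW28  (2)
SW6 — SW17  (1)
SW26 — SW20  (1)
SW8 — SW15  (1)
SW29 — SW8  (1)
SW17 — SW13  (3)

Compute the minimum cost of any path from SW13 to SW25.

Enumerating some paths:
SW13 - SW17 - SW6 - SW8 - SW25: 3+1+6+8 = 18
SW13 - SW26 - SW20 - SW29 - SW8 - SW25: 1+1+7+1+8 = 18
SW13 - SW15 - SW8 - SW25: 8+1+8 = 17
SW13 - SW26 - SW20 - SW8 - SW25: 1+1+4+8 = 14
Cheapest is SW13 - SW26 - SW20 - SW8 - SW25 at 14.

14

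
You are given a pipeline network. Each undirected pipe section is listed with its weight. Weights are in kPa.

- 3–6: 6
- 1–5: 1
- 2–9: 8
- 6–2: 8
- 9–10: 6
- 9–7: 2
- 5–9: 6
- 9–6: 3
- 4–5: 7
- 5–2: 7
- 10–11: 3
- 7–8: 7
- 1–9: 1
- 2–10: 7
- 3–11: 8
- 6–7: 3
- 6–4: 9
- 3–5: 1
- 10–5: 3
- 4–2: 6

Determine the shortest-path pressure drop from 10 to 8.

Enumerating some paths:
10 → 5 → 1 → 9 → 7 → 8: 3+1+1+2+7 = 14
10 → 9 → 7 → 8: 6+2+7 = 15
Cheapest is 10 → 5 → 1 → 9 → 7 → 8 at 14 kPa.

14 kPa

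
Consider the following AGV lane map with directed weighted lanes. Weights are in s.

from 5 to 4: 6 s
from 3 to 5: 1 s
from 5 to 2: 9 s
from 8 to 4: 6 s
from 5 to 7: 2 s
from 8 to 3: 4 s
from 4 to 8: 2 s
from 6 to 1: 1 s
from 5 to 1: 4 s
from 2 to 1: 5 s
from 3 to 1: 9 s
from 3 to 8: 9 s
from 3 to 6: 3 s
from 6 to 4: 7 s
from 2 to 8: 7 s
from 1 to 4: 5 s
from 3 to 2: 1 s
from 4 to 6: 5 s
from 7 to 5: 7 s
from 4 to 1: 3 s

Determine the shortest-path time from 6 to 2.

Settle nodes by increasing distance from 6:
6: 0
1: 1  (via 6)
4: 6  (via 1)
8: 8  (via 4)
3: 12  (via 8)
2: 13  (via 3)
Shortest route: 6–1–4–8–3–2 = 13 s.

13 s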